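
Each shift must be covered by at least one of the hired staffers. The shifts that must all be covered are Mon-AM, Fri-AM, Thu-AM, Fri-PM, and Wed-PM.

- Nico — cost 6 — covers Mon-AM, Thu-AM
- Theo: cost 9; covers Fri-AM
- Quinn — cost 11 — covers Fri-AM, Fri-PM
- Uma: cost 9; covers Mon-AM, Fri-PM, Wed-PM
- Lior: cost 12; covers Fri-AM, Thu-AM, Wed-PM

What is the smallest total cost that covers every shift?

21

This is a weighted set-cover instance.
The greedy cost-per-new-shift heuristic would pick Nico, Uma, and Theo for 24, but a cheaper cover exists.
Choose Uma and Lior: together they cover Mon-AM, Fri-AM, Thu-AM, Fri-PM, Wed-PM — every shift.
Total cost: 9 + 12 = 21.
No cover costs less than 21.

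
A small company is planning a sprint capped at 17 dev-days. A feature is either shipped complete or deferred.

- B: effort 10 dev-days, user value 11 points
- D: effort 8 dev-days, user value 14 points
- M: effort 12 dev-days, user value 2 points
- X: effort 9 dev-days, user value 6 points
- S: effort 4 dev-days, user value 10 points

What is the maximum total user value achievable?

Treat it as a binary knapsack problem.
Allowing fractional choices, the relaxed optimum would be about 29.5, but features are indivisible.
D + S: effort 8 + 4 = 12 ≤ 17, user value 14 + 10 = 24.
B + S: effort 10 + 4 = 14 ≤ 17, user value 11 + 10 = 21.
Best is D and S with total user value 24.

24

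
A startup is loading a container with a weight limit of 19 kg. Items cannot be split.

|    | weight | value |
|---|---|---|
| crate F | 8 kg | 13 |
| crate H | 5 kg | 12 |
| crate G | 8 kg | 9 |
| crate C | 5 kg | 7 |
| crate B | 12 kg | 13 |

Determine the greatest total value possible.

This is a 0-1 knapsack instance.
Allowing fractional choices, the relaxed optimum would be about 33.1, but items are indivisible.
crate F + crate H + crate C: weight 8 + 5 + 5 = 18 ≤ 19, value 13 + 12 + 7 = 32.
crate F + crate H: weight 8 + 5 = 13 ≤ 19, value 13 + 12 = 25.
crate H + crate G + crate C: weight 5 + 8 + 5 = 18 ≤ 19, value 12 + 9 + 7 = 28.
Best is crate F, crate H, and crate C with total value 32.

32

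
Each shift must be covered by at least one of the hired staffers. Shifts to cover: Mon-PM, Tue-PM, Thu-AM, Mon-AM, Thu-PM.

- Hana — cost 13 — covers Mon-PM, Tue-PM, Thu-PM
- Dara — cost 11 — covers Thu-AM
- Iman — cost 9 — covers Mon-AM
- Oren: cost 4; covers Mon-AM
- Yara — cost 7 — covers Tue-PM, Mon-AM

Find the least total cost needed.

The greedy cost-per-new-shift heuristic would pick Yara, Hana, and Dara for 31, but a cheaper cover exists.
Choose Hana, Dara, and Oren: together they cover Mon-PM, Tue-PM, Thu-AM, Mon-AM, Thu-PM — every shift.
Total cost: 13 + 11 + 4 = 28.
No cover costs less than 28.

28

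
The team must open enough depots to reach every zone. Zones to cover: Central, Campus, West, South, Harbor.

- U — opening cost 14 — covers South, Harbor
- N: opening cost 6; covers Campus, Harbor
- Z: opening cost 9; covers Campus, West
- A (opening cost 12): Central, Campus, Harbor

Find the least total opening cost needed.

Choose U, Z, and A: together they cover Central, Campus, West, South, Harbor — every zone.
Total opening cost: 14 + 9 + 12 = 35.

35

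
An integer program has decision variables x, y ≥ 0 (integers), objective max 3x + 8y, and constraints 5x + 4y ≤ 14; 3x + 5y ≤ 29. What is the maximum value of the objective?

24

The continuous relaxation peaks at (0, 3.5) with value 28.00; rounding to a feasible lattice point costs some objective.
(x,y)=(0,3): 5·0+4·3=12≤14, 3·0+5·3=15≤29, objective 24.
(x,y)=(1,2): 5·1+4·2=13≤14, 3·1+5·2=13≤29, objective 19.
(x,y)=(0,2): 5·0+4·2=8≤14, 3·0+5·2=10≤29, objective 16.
The best lattice point is (0,3), giving 24.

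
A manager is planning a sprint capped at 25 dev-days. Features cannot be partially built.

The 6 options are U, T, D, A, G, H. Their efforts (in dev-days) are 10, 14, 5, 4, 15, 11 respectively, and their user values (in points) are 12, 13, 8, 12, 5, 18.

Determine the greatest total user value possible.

U + A + H: effort 10 + 4 + 11 = 25 ≤ 25, user value 12 + 12 + 18 = 42.
T + D + A: effort 14 + 5 + 4 = 23 ≤ 25, user value 13 + 8 + 12 = 33.
D + A + H: effort 5 + 4 + 11 = 20 ≤ 25, user value 8 + 12 + 18 = 38.
Best is U, A, and H with total user value 42.

42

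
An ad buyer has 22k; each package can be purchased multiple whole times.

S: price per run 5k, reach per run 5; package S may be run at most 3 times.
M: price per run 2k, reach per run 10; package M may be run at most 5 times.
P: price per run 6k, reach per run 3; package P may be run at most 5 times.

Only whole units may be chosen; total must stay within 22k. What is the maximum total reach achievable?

60

M has the best ratio (10/2); taking only M gives at most 5×10 = 50 (stopped by the supply cap of 5).
Mixing does better — 2×S and 5×M: price 20 ≤ 22, reach 2·5 + 5·10 = 60.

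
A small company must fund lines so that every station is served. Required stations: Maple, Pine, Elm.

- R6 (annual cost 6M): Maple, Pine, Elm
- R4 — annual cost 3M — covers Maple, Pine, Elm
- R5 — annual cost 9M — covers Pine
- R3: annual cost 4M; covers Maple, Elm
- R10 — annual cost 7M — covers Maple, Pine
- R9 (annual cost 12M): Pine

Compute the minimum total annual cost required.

R4 alone covers Maple, Pine, Elm — every station.
Total annual cost: 3.
No cover costs less than 3.

3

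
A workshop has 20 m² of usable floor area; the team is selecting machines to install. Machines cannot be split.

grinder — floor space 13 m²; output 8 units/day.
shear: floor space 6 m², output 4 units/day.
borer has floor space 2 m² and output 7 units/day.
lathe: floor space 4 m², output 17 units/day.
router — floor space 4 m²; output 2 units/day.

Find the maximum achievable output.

Allowing fractional choices, the relaxed optimum would be about 32.9, but machines are indivisible.
shear + borer + lathe: floor space 6 + 2 + 4 = 12 ≤ 20, output 4 + 7 + 17 = 28.
shear + borer + lathe + router: floor space 6 + 2 + 4 + 4 = 16 ≤ 20, output 4 + 7 + 17 + 2 = 30.
grinder + borer + lathe: floor space 13 + 2 + 4 = 19 ≤ 20, output 8 + 7 + 17 = 32.
Best is grinder, borer, and lathe with total output 32.

32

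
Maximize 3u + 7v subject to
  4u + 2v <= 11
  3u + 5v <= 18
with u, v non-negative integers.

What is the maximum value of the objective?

(u,v)=(1,3) is feasible, giving 24.
(u,v)=(0,3) is feasible, giving 21.
(u,v)=(1,2) is feasible, giving 17.
(u,v)=(0,2) is feasible, giving 14.
The best lattice point is (1,3), giving 24.

24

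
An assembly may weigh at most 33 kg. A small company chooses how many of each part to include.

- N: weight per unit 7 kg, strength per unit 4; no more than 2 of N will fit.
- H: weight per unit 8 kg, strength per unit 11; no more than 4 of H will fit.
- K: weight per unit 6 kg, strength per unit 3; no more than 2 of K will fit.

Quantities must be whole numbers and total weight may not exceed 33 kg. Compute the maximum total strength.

44

H has the best ratio (11/8); taking only H gives at most 4×11 = 44 (stopped by the weight limit).
Optimal: 4×H: weight 32 ≤ 33, strength 4·11 = 44.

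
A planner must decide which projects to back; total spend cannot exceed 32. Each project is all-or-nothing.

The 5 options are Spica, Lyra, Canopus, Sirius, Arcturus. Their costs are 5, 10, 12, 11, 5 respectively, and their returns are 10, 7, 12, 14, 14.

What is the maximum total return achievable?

45

Spica + Lyra + Canopus + Arcturus: cost 5 + 10 + 12 + 5 = 32 ≤ 32, return 10 + 7 + 12 + 14 = 43.
Spica + Lyra + Sirius + Arcturus: cost 5 + 10 + 11 + 5 = 31 ≤ 32, return 10 + 7 + 14 + 14 = 45.
Best is Spica, Lyra, Sirius, and Arcturus with total return 45.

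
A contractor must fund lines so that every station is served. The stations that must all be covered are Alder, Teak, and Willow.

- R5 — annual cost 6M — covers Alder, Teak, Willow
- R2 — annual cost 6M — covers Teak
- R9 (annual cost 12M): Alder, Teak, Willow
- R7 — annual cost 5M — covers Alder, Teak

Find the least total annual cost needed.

6

R5 alone covers Alder, Teak, Willow — every station.
Total annual cost: 6.
No cover costs less than 6.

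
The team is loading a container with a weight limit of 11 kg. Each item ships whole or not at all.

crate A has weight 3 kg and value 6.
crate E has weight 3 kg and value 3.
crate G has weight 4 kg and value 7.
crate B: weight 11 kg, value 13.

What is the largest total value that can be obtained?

16

Allowing fractional choices, the relaxed optimum would be about 17.7, but items are indivisible.
crate A + crate E + crate G: weight 3 + 3 + 4 = 10 ≤ 11, value 6 + 3 + 7 = 16.
crate B: weight 11 ≤ 11, value 13.
crate A + crate G: weight 3 + 4 = 7 ≤ 11, value 6 + 7 = 13.
Best is crate A, crate E, and crate G with total value 16.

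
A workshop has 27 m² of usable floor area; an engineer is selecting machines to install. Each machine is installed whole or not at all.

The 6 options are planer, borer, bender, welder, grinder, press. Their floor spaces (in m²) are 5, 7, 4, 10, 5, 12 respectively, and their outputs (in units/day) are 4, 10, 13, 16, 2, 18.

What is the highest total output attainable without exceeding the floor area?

Allowing fractional choices, the relaxed optimum would be about 48.4, but machines are indivisible.
bender + welder + press: floor space 4 + 10 + 12 = 26 ≤ 27, output 13 + 16 + 18 = 47.
borer + bender + press: floor space 7 + 4 + 12 = 23 ≤ 27, output 10 + 13 + 18 = 41.
planer + borer + bender + welder: floor space 5 + 7 + 4 + 10 = 26 ≤ 27, output 4 + 10 + 13 + 16 = 43.
Best is bender, welder, and press with total output 47.

47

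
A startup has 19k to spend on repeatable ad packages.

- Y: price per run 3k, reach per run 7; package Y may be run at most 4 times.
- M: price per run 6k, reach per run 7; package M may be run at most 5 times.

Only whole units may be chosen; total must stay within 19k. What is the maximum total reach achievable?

4×Y and 1×M: price 18 ≤ 19, reach 4·7 + 1·7 = 35.
2×Y and 2×M: price 18 ≤ 19, reach 2·7 + 2·7 = 28.
Best is 35.

35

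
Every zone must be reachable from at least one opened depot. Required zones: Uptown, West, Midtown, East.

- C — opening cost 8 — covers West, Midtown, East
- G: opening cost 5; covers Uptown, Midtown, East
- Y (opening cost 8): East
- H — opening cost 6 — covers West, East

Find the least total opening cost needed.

Choose G and H: together they cover Uptown, West, Midtown, East — every zone.
Total opening cost: 5 + 6 = 11.
No cover costs less than 11.

11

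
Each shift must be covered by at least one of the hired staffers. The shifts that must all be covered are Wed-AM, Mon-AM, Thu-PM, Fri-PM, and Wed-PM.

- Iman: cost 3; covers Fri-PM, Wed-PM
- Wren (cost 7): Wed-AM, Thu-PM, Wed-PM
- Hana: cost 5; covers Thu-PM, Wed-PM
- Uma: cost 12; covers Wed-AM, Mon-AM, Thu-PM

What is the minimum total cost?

This is an integer covering problem.
The greedy cost-per-new-shift heuristic would pick Iman, Wren, and Uma for 22, but a cheaper cover exists.
Choose Iman and Uma: together they cover Wed-AM, Mon-AM, Thu-PM, Fri-PM, Wed-PM — every shift.
Total cost: 3 + 12 = 15.
No cover costs less than 15.

15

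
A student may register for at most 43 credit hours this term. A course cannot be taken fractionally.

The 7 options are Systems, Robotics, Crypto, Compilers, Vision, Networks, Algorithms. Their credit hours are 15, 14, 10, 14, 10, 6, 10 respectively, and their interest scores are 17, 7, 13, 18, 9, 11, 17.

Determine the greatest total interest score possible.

59

Allowing fractional choices, the relaxed optimum would be about 62.4, but courses are indivisible.
Compilers + Vision + Networks + Algorithms: credit hours 14 + 10 + 6 + 10 = 40 ≤ 43, interest score 18 + 9 + 11 + 17 = 55.
Systems + Crypto + Networks + Algorithms: credit hours 15 + 10 + 6 + 10 = 41 ≤ 43, interest score 17 + 13 + 11 + 17 = 58.
Crypto + Compilers + Networks + Algorithms: credit hours 10 + 14 + 6 + 10 = 40 ≤ 43, interest score 13 + 18 + 11 + 17 = 59.
Best is Crypto, Compilers, Networks, and Algorithms with total interest score 59.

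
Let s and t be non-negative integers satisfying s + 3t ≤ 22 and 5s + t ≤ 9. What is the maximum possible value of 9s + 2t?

17

The continuous relaxation peaks at (0.357, 7.21) with value 17.64; rounding to a feasible lattice point costs some objective.
(s,t)=(1,4): 1·1+3·4=13≤22, 5·1+1·4=9≤9, objective 17.
(s,t)=(1,3): 1·1+3·3=10≤22, 5·1+1·3=8≤9, objective 15.
(s,t)=(0,7): 1·0+3·7=21≤22, 5·0+1·7=7≤9, objective 14.
Maximum is 17 at (s,t)=(1,4).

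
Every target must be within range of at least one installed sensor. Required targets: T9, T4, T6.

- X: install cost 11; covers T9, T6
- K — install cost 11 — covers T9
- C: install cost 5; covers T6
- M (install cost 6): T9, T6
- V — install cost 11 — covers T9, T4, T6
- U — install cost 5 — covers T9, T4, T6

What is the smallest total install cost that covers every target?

U alone covers T9, T4, T6 — every target.
Total install cost: 5.
No cover costs less than 5.

5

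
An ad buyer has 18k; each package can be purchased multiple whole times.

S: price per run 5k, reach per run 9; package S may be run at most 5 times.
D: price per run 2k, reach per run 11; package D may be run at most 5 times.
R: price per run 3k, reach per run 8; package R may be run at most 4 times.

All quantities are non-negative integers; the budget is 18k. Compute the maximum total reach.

72

1×S, 5×D, and 1×R: price 18 ≤ 18, reach 1·9 + 5·11 + 1·8 = 72.
5×D and 2×R: price 16 ≤ 18, reach 5·11 + 2·8 = 71.
Best is 72.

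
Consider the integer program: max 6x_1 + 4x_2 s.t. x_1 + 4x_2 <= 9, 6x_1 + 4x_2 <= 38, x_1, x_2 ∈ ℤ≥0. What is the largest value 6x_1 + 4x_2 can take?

36

(x_1,x_2)=(6,0) is feasible, giving 36.
(x_1,x_2)=(5,1) is feasible, giving 34.
(x_1,x_2)=(5,0) is feasible, giving 30.
No feasible integer point exceeds 36.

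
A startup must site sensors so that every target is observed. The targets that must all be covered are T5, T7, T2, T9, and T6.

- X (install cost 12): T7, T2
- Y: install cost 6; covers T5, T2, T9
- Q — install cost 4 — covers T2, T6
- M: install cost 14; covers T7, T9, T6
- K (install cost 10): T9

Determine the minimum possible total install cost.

20

Choose Y and M: together they cover T5, T7, T2, T9, T6 — every target.
Total install cost: 6 + 14 = 20.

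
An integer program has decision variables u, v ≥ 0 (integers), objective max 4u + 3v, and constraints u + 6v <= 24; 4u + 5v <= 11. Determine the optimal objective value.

8

The continuous relaxation peaks at (2.75, 0) with value 11.00; rounding to a feasible lattice point costs some objective.
(u,v)=(2,0): 1·2+6·0=2≤24, 4·2+5·0=8≤11, objective 8.
(u,v)=(1,1): 1·1+6·1=7≤24, 4·1+5·1=9≤11, objective 7.
(u,v)=(1,0): 1·1+6·0=1≤24, 4·1+5·0=4≤11, objective 4.
Maximum is 8 at (u,v)=(2,0).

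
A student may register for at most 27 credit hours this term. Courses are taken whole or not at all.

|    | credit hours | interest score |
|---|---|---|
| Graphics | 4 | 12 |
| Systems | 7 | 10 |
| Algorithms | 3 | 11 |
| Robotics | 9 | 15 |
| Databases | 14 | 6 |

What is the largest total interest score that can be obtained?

This is a 0-1 knapsack instance.
Allowing fractional choices, the relaxed optimum would be about 49.7, but courses are indivisible.
Graphics + Algorithms + Robotics: credit hours 4 + 3 + 9 = 16 ≤ 27, interest score 12 + 11 + 15 = 38.
Graphics + Systems + Robotics: credit hours 4 + 7 + 9 = 20 ≤ 27, interest score 12 + 10 + 15 = 37.
Graphics + Systems + Algorithms + Robotics: credit hours 4 + 7 + 3 + 9 = 23 ≤ 27, interest score 12 + 10 + 11 + 15 = 48.
Best is Graphics, Systems, Algorithms, and Robotics with total interest score 48.

48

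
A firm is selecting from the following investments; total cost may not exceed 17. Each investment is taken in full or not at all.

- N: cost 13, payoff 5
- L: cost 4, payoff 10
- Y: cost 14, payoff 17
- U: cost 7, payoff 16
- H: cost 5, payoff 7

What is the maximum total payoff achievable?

33

Allowing fractional choices, the relaxed optimum would be about 34.2, but investments are indivisible.
L + U: cost 4 + 7 = 11 ≤ 17, payoff 10 + 16 = 26.
L + U + H: cost 4 + 7 + 5 = 16 ≤ 17, payoff 10 + 16 + 7 = 33.
Best is L, U, and H with total payoff 33.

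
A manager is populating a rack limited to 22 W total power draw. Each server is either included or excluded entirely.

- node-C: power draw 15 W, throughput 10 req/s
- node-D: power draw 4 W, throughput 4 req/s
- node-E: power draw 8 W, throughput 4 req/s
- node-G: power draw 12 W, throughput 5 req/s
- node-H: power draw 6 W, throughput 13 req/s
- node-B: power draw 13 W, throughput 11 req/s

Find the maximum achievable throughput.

This is an integer program with binary decision variables.
node-H + node-B: power draw 6 + 13 = 19 ≤ 22, throughput 13 + 11 = 24.
node-C + node-H: power draw 15 + 6 = 21 ≤ 22, throughput 10 + 13 = 23.
Best is node-H and node-B with total throughput 24.

24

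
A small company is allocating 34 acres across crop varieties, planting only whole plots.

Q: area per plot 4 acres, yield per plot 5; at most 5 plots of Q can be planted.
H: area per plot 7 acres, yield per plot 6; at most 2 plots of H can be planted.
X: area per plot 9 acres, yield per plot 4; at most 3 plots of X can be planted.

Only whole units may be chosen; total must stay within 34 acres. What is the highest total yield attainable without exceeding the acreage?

37

4×Q and 2×H: area 30 ≤ 34, yield 4·5 + 2·6 = 32.
5×Q and 2×H: area 34 ≤ 34, yield 5·5 + 2·6 = 37.
Best is 37.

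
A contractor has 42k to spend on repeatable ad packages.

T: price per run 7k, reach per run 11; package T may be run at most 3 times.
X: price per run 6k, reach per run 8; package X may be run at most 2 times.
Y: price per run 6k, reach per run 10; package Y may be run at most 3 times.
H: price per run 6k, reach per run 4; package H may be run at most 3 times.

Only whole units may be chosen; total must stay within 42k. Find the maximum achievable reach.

63

This is a bounded integer knapsack.
Y has the best ratio (10/6); taking only Y gives at most 3×10 = 30 (stopped by the supply cap of 3).
Mixing does better — 3×T and 3×Y: price 39 ≤ 42, reach 3·11 + 3·10 = 63.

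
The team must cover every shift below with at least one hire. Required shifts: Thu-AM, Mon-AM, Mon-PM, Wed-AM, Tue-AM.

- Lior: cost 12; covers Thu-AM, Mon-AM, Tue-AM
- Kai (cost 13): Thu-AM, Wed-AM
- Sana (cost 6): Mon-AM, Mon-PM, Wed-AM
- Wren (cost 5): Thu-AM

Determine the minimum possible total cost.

The greedy cost-per-new-shift heuristic would pick Sana, Wren, and Lior for 23, but a cheaper cover exists.
Choose Lior and Sana: together they cover Thu-AM, Mon-AM, Mon-PM, Wed-AM, Tue-AM — every shift.
Total cost: 12 + 6 = 18.
No cover costs less than 18.

18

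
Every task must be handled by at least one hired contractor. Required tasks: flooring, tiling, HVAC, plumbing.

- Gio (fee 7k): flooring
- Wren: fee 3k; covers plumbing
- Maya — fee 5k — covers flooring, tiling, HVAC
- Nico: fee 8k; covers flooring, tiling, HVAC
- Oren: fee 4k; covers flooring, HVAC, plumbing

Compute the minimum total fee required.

The greedy cost-per-new-task heuristic would pick Oren and Maya for 9, but a cheaper cover exists.
Choose Wren and Maya: together they cover flooring, tiling, HVAC, plumbing — every task.
Total fee: 3 + 5 = 8.
No cover costs less than 8.

8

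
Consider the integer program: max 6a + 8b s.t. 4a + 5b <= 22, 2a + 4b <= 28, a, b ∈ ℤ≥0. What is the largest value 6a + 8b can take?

(a,b)=(3,2): 4·3+5·2=22≤22, 2·3+4·2=14≤28, objective 34.
(a,b)=(0,4): 4·0+5·4=20≤22, 2·0+4·4=16≤28, objective 32.
(a,b)=(4,1): 4·4+5·1=21≤22, 2·4+4·1=12≤28, objective 32.
No feasible integer point exceeds 34.

34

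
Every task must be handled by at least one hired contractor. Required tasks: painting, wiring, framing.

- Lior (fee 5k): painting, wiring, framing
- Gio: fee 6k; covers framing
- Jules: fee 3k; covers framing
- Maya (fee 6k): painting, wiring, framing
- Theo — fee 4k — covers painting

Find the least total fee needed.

5

Lior alone covers painting, wiring, framing — every task.
Total fee: 5.
No cover costs less than 5.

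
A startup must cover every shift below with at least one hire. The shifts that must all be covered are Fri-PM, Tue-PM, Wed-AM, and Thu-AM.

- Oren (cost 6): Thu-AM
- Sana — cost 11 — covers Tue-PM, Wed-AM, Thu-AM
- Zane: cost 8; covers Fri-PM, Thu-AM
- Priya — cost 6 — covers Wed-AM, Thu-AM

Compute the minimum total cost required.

The greedy cost-per-new-shift heuristic would pick Priya, Zane, and Sana for 25, but a cheaper cover exists.
Choose Sana and Zane: together they cover Fri-PM, Tue-PM, Wed-AM, Thu-AM — every shift.
Total cost: 11 + 8 = 19.
No cover costs less than 19.

19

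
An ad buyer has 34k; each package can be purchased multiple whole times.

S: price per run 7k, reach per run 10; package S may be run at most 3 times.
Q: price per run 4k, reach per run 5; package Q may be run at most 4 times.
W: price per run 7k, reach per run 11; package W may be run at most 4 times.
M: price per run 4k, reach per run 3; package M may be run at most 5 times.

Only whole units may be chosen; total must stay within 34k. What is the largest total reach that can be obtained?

1×Q and 4×W: price 32 ≤ 34, reach 1·5 + 4·11 = 49.
3×Q and 3×W: price 33 ≤ 34, reach 3·5 + 3·11 = 48.
Best is 49.

49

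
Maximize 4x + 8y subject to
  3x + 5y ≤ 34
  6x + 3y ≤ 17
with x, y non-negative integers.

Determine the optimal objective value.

40

The continuous relaxation peaks at (0, 5.67) with value 45.33; rounding to a feasible lattice point costs some objective.
(x,y)=(0,5) is feasible, giving 40.
(x,y)=(0,4) is feasible, giving 32.
The best lattice point is (0,5), giving 40.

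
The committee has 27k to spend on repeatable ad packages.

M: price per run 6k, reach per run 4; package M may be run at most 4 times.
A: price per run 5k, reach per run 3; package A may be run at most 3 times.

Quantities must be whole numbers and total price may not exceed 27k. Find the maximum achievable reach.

This is a bounded integer knapsack.
M has the best ratio (4/6); taking only M gives at most 4×4 = 16 (stopped by the price limit).
Mixing does better — 2×M and 3×A: price 27 ≤ 27, reach 2·4 + 3·3 = 17.

17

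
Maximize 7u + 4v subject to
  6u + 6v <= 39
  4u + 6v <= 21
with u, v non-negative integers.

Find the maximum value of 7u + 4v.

The continuous relaxation peaks at (5.25, 0) with value 36.75; rounding to a feasible lattice point costs some objective.
(u,v)=(5,0): 6·5+6·0=30≤39, 4·5+6·0=20≤21, objective 35.
(u,v)=(4,0): 6·4+6·0=24≤39, 4·4+6·0=16≤21, objective 28.
The best lattice point is (5,0), giving 35.

35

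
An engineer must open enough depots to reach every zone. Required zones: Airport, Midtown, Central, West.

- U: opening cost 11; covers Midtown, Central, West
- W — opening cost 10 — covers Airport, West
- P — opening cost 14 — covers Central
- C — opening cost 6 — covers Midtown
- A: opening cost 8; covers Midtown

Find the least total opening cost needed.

Choose U and W: together they cover Airport, Midtown, Central, West — every zone.
Total opening cost: 11 + 10 = 21.

21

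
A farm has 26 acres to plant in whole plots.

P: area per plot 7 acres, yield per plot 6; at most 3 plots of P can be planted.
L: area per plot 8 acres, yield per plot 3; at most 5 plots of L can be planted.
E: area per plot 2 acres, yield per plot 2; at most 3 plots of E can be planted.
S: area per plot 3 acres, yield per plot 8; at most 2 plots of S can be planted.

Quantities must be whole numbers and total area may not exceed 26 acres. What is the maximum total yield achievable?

34

2×P, 3×E, and 2×S: area 26 ≤ 26, yield 2·6 + 3·2 + 2·8 = 34.
2×P, 2×E, and 2×S: area 24 ≤ 26, yield 2·6 + 2·2 + 2·8 = 32.
Best is 34.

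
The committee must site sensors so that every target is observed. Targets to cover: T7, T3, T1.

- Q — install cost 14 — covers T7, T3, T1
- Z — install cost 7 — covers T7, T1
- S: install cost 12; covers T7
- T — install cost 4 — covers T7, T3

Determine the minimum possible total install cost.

Choose Z and T: together they cover T7, T3, T1 — every target.
Total install cost: 7 + 4 = 11.
No cover costs less than 11.

11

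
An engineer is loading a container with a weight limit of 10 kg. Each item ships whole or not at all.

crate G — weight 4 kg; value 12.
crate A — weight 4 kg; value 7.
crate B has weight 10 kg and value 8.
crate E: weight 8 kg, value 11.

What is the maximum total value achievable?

Allowing fractional choices, the relaxed optimum would be about 21.8, but items are indivisible.
crate G + crate A: weight 4 + 4 = 8 ≤ 10, value 12 + 7 = 19.
crate E: weight 8 ≤ 10, value 11.
crate G: weight 4 ≤ 10, value 12.
Best is crate G and crate A with total value 19.

19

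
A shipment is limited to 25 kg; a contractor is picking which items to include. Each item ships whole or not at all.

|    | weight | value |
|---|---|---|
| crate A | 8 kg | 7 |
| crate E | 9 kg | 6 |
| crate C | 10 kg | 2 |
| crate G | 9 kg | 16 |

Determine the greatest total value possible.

23

Allowing fractional choices, the relaxed optimum would be about 28.3, but items are indivisible.
crate C + crate G: weight 10 + 9 = 19 ≤ 25, value 2 + 16 = 18.
crate A + crate G: weight 8 + 9 = 17 ≤ 25, value 7 + 16 = 23.
crate E + crate G: weight 9 + 9 = 18 ≤ 25, value 6 + 16 = 22.
Best is crate A and crate G with total value 23.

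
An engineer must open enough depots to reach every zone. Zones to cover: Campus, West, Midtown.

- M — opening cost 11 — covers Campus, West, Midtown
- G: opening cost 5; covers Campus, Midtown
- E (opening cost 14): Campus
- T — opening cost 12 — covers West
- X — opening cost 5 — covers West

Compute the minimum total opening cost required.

This is a weighted set-cover instance.
Choose G and X: together they cover Campus, West, Midtown — every zone.
Total opening cost: 5 + 5 = 10.
No cover costs less than 10.

10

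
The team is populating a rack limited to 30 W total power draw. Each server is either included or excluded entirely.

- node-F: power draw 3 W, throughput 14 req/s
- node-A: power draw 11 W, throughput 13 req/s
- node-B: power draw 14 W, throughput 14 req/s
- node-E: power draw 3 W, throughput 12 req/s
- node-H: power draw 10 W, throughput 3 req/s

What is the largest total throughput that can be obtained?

node-F + node-A + node-B: power draw 3 + 11 + 14 = 28 ≤ 30, throughput 14 + 13 + 14 = 41.
node-F + node-B + node-E + node-H: power draw 3 + 14 + 3 + 10 = 30 ≤ 30, throughput 14 + 14 + 12 + 3 = 43.
node-F + node-A + node-E + node-H: power draw 3 + 11 + 3 + 10 = 27 ≤ 30, throughput 14 + 13 + 12 + 3 = 42.
Best is node-F, node-B, node-E, and node-H with total throughput 43.

43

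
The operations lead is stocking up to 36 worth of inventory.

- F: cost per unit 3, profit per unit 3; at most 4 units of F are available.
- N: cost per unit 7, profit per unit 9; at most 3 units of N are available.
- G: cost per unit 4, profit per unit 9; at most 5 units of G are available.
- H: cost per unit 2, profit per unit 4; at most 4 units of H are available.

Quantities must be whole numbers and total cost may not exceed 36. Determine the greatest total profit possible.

G has the best ratio (9/4); taking only G gives at most 5×9 = 45 (stopped by the supply cap of 5).
Mixing does better — 1×N, 5×G, and 4×H: cost 35 ≤ 36, profit 1·9 + 5·9 + 4·4 = 70.

70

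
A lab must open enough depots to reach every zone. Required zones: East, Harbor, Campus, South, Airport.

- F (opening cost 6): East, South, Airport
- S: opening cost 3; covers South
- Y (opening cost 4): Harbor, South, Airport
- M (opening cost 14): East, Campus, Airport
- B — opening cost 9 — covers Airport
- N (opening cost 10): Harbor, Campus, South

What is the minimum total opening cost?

16

This is a weighted set-cover instance.
The greedy cost-per-new-zone heuristic would pick Y, F, and N for 20, but a cheaper cover exists.
Choose F and N: together they cover East, Harbor, Campus, South, Airport — every zone.
Total opening cost: 6 + 10 = 16.
No cover costs less than 16.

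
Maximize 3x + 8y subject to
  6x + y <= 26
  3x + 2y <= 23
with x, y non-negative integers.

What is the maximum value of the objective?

(x,y)=(0,11): 6·0+1·11=11≤26, 3·0+2·11=22≤23, objective 88.
(x,y)=(1,10): 6·1+1·10=16≤26, 3·1+2·10=23≤23, objective 83.
(x,y)=(0,10): 6·0+1·10=10≤26, 3·0+2·10=20≤23, objective 80.
Maximum is 88 at (x,y)=(0,11).

88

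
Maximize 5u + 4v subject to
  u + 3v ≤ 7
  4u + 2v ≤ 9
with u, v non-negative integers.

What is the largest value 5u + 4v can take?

13

The continuous relaxation peaks at (1.3, 1.9) with value 14.10; rounding to a feasible lattice point costs some objective.
(u,v)=(1,2): 1·1+3·2=7≤7, 4·1+2·2=8≤9, objective 13.
(u,v)=(2,0): 1·2+3·0=2≤7, 4·2+2·0=8≤9, objective 10.
(u,v)=(1,1): 1·1+3·1=4≤7, 4·1+2·1=6≤9, objective 9.
(u,v)=(0,2): 1·0+3·2=6≤7, 4·0+2·2=4≤9, objective 8.
The best lattice point is (1,2), giving 13.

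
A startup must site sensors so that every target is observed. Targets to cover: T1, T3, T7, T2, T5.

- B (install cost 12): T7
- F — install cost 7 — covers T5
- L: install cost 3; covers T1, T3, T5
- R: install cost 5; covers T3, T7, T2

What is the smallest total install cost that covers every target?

Choose L and R: together they cover T1, T3, T7, T2, T5 — every target.
Total install cost: 3 + 5 = 8.
No cover costs less than 8.

8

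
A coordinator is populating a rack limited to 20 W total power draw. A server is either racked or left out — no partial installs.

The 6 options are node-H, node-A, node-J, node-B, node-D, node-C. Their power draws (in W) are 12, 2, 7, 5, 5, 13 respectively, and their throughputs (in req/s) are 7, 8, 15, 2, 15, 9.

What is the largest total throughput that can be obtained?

Allowing fractional choices, the relaxed optimum would be about 42.2, but servers are indivisible.
node-A + node-J + node-D: power draw 2 + 7 + 5 = 14 ≤ 20, throughput 8 + 15 + 15 = 38.
node-J + node-B + node-D: power draw 7 + 5 + 5 = 17 ≤ 20, throughput 15 + 2 + 15 = 32.
node-A + node-J + node-B + node-D: power draw 2 + 7 + 5 + 5 = 19 ≤ 20, throughput 8 + 15 + 2 + 15 = 40.
Best is node-A, node-J, node-B, and node-D with total throughput 40.

40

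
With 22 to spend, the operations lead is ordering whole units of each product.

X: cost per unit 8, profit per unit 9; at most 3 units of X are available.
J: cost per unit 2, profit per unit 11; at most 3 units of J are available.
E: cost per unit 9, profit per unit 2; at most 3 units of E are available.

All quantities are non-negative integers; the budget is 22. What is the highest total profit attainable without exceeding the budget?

This is a bounded integer knapsack.
2×X and 3×J: cost 22 ≤ 22, profit 2·9 + 3·11 = 51.
1×X and 3×J: cost 14 ≤ 22, profit 1·9 + 3·11 = 42.
Best is 51.

51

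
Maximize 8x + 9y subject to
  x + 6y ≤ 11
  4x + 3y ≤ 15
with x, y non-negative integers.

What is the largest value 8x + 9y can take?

33

(x,y)=(3,1): 1·3+6·1=9≤11, 4·3+3·1=15≤15, objective 33.
(x,y)=(2,1): 1·2+6·1=8≤11, 4·2+3·1=11≤15, objective 25.
(x,y)=(3,0): 1·3+6·0=3≤11, 4·3+3·0=12≤15, objective 24.
(x,y)=(1,1): 1·1+6·1=7≤11, 4·1+3·1=7≤15, objective 17.
No feasible integer point exceeds 33.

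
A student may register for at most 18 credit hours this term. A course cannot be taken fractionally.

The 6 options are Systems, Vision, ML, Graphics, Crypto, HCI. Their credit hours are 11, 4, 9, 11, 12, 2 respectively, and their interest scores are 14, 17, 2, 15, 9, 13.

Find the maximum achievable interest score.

Allowing fractional choices, the relaxed optimum would be about 46.3, but courses are indivisible.
Vision + Graphics + HCI: credit hours 4 + 11 + 2 = 17 ≤ 18, interest score 17 + 15 + 13 = 45.
Systems + Vision + HCI: credit hours 11 + 4 + 2 = 17 ≤ 18, interest score 14 + 17 + 13 = 44.
Best is Vision, Graphics, and HCI with total interest score 45.

45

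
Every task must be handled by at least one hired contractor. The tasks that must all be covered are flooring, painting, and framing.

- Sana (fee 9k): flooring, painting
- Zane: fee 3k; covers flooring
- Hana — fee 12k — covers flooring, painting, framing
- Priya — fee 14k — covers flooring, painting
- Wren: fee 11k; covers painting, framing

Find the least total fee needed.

The greedy cost-per-new-task heuristic would pick Zane and Wren for 14, but a cheaper cover exists.
Hana alone covers flooring, painting, framing — every task.
Total fee: 12.
No cover costs less than 12.

12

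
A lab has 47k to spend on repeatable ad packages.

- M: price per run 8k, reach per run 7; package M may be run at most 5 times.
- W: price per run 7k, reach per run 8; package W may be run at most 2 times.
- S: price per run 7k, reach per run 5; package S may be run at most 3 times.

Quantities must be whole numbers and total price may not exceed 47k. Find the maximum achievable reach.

This is a bounded integer knapsack.
Take 4×M and 2×W: price 46 ≤ 47, reach 4·7 + 2·8 = 44.
W has the best ratio (8/7) and is taken to its limit of 2; remaining capacity is filled optimally with the others.

44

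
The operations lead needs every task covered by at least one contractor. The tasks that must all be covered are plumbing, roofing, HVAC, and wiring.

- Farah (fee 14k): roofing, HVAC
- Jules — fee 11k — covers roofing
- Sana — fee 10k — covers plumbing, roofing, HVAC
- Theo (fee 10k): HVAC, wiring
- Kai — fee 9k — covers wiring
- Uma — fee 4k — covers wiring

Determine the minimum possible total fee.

Choose Sana and Uma: together they cover plumbing, roofing, HVAC, wiring — every task.
Total fee: 10 + 4 = 14.
No cover costs less than 14.

14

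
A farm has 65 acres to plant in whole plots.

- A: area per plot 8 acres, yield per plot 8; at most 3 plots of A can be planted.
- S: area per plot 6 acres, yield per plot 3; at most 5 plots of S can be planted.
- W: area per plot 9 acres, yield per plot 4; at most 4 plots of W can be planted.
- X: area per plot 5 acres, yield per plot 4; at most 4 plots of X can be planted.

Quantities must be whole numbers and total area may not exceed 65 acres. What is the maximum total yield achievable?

Take 3×A, 2×S, 1×W, and 4×X: area 65 ≤ 65, yield 3·8 + 2·3 + 1·4 + 4·4 = 50.
A has the best ratio (8/8) and is taken to its limit of 3; remaining capacity is filled optimally with the others.

50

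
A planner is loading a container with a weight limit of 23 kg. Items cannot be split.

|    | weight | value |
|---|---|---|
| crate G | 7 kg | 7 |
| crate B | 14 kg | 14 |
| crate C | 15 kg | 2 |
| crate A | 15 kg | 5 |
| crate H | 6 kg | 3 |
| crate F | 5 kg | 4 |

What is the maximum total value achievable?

21

Allowing fractional choices, the relaxed optimum would be about 22.6, but items are indivisible.
crate B + crate F: weight 14 + 5 = 19 ≤ 23, value 14 + 4 = 18.
crate G + crate B: weight 7 + 14 = 21 ≤ 23, value 7 + 14 = 21.
Best is crate G and crate B with total value 21.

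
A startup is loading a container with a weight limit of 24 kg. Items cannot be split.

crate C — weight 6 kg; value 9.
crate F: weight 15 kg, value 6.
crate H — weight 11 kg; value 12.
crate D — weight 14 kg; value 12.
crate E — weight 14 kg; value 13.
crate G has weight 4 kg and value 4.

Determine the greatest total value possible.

26

Allowing fractional choices, the relaxed optimum would be about 27.8, but items are indivisible.
crate C + crate E + crate G: weight 6 + 14 + 4 = 24 ≤ 24, value 9 + 13 + 4 = 26.
crate C + crate D + crate G: weight 6 + 14 + 4 = 24 ≤ 24, value 9 + 12 + 4 = 25.
crate C + crate H + crate G: weight 6 + 11 + 4 = 21 ≤ 24, value 9 + 12 + 4 = 25.
Best is crate C, crate E, and crate G with total value 26.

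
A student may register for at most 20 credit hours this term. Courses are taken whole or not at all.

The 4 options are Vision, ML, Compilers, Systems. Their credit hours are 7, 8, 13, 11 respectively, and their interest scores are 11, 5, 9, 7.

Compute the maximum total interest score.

20

Vision + Compilers: credit hours 7 + 13 = 20 ≤ 20, interest score 11 + 9 = 20.
Vision + Systems: credit hours 7 + 11 = 18 ≤ 20, interest score 11 + 7 = 18.
Best is Vision and Compilers with total interest score 20.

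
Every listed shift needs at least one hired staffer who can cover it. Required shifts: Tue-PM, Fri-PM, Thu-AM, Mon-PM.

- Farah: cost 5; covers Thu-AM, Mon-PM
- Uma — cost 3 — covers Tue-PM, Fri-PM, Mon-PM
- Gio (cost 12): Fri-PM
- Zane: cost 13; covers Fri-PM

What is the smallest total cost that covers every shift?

8

This is a weighted set-cover instance.
Choose Farah and Uma: together they cover Tue-PM, Fri-PM, Thu-AM, Mon-PM — every shift.
Total cost: 5 + 3 = 8.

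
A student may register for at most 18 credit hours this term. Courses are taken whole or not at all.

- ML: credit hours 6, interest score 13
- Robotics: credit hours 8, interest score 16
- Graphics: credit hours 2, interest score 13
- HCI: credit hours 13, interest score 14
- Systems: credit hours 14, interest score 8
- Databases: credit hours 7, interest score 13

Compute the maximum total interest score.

ML + Robotics + Graphics: credit hours 6 + 8 + 2 = 16 ≤ 18, interest score 13 + 16 + 13 = 42.
Robotics + Graphics + Databases: credit hours 8 + 2 + 7 = 17 ≤ 18, interest score 16 + 13 + 13 = 42.
The maximum interest score is 42; one optimal choice is ML, Robotics, and Graphics.

42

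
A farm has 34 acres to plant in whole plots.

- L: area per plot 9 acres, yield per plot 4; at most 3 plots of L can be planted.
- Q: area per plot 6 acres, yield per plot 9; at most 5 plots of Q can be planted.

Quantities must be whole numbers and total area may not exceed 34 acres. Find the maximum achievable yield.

Q has the best ratio (9/6); taking only Q gives at most 5×9 = 45 (stopped by the area limit).
Optimal: 5×Q: area 30 ≤ 34, yield 5·9 = 45.

45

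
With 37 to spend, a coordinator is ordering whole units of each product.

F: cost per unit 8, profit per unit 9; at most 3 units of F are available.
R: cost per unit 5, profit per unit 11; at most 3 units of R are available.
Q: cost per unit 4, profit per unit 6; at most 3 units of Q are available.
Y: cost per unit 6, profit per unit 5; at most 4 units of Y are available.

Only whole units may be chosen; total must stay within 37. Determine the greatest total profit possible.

This is a bounded integer knapsack.
R has the best ratio (11/5); taking only R gives at most 3×11 = 33 (stopped by the supply cap of 3).
Mixing does better — 1×F, 3×R, and 3×Q: cost 35 ≤ 37, profit 1·9 + 3·11 + 3·6 = 60.

60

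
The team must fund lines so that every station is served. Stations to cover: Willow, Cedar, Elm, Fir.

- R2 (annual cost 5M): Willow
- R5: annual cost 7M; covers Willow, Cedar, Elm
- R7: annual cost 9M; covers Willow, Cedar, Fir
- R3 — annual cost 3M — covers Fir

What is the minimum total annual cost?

Choose R5 and R3: together they cover Willow, Cedar, Elm, Fir — every station.
Total annual cost: 7 + 3 = 10.
No cover costs less than 10.

10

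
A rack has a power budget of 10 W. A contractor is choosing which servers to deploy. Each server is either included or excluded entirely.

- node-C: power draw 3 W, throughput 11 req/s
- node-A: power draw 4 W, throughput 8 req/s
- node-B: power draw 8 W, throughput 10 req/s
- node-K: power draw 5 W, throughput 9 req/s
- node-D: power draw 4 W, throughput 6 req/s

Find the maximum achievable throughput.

20

node-C + node-D: power draw 3 + 4 = 7 ≤ 10, throughput 11 + 6 = 17.
node-C + node-K: power draw 3 + 5 = 8 ≤ 10, throughput 11 + 9 = 20.
node-C + node-A: power draw 3 + 4 = 7 ≤ 10, throughput 11 + 8 = 19.
Best is node-C and node-K with total throughput 20.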